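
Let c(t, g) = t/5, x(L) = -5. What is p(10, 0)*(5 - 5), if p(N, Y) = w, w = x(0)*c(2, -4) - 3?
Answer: 0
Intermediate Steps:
c(t, g) = t/5
w = -5 (w = -2 - 3 = -5)
p(N, Y) = -5
p(10, 0)*(5 - 5) = -5*(5 - 5) = -5*0 = 0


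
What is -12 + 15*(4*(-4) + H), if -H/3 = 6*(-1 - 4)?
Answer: 1098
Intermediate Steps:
H = 90 (H = -18*(-1 - 4) = -18*(-5) = -3*(-30) = 90)
-12 + 15*(4*(-4) + H) = -12 + 15*(4*(-4) + 90) = -12 + 15*(-16 + 90) = -12 + 15*74 = -12 + 1110 = 1098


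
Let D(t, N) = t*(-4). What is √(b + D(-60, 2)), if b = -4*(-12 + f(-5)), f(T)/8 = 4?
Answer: 4*√10 ≈ 12.649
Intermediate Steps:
D(t, N) = -4*t
f(T) = 32 (f(T) = 8*4 = 32)
b = -80 (b = -4*(-12 + 32) = -4*20 = -80)
√(b + D(-60, 2)) = √(-80 - 4*(-60)) = √(-80 + 240) = √160 = 4*√10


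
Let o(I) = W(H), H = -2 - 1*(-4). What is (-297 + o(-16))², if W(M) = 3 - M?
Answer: 87616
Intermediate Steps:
H = 2 (H = -2 + 4 = 2)
o(I) = 1 (o(I) = 3 - 1*2 = 3 - 2 = 1)
(-297 + o(-16))² = (-297 + 1)² = (-296)² = 87616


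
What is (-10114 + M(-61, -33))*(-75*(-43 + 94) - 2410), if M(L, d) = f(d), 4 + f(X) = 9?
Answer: 63029615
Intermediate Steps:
f(X) = 5 (f(X) = -4 + 9 = 5)
M(L, d) = 5
(-10114 + M(-61, -33))*(-75*(-43 + 94) - 2410) = (-10114 + 5)*(-75*(-43 + 94) - 2410) = -10109*(-75*51 - 2410) = -10109*(-3825 - 2410) = -10109*(-6235) = 63029615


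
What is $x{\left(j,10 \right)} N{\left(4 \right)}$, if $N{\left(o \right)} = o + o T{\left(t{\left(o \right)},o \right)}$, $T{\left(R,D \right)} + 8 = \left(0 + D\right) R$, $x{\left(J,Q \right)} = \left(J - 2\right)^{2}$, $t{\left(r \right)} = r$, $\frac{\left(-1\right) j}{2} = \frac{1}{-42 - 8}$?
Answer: $\frac{86436}{625} \approx 138.3$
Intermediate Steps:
$j = \frac{1}{25}$ ($j = - \frac{2}{-42 - 8} = - \frac{2}{-50} = \left(-2\right) \left(- \frac{1}{50}\right) = \frac{1}{25} \approx 0.04$)
$x{\left(J,Q \right)} = \left(-2 + J\right)^{2}$
$T{\left(R,D \right)} = -8 + D R$ ($T{\left(R,D \right)} = -8 + \left(0 + D\right) R = -8 + D R$)
$N{\left(o \right)} = o + o \left(-8 + o^{2}\right)$ ($N{\left(o \right)} = o + o \left(-8 + o o\right) = o + o \left(-8 + o^{2}\right)$)
$x{\left(j,10 \right)} N{\left(4 \right)} = \left(-2 + \frac{1}{25}\right)^{2} \cdot 4 \left(-7 + 4^{2}\right) = \left(- \frac{49}{25}\right)^{2} \cdot 4 \left(-7 + 16\right) = \frac{2401 \cdot 4 \cdot 9}{625} = \frac{2401}{625} \cdot 36 = \frac{86436}{625}$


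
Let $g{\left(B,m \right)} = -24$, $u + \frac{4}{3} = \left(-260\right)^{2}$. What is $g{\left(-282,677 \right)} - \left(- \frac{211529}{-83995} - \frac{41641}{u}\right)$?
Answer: $- \frac{441216728179}{17033850020} \approx -25.902$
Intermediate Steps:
$u = \frac{202796}{3}$ ($u = - \frac{4}{3} + \left(-260\right)^{2} = - \frac{4}{3} + 67600 = \frac{202796}{3} \approx 67599.0$)
$g{\left(-282,677 \right)} - \left(- \frac{211529}{-83995} - \frac{41641}{u}\right) = -24 - \left(- \frac{211529}{-83995} - \frac{41641}{\frac{202796}{3}}\right) = -24 - \left(\left(-211529\right) \left(- \frac{1}{83995}\right) - \frac{124923}{202796}\right) = -24 - \left(\frac{211529}{83995} - \frac{124923}{202796}\right) = -24 - \frac{32404327699}{17033850020} = - \frac{441216728179}{17033850020}$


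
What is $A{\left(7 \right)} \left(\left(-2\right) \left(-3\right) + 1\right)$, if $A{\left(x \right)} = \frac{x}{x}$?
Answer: $7$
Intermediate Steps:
$A{\left(x \right)} = 1$
$A{\left(7 \right)} \left(\left(-2\right) \left(-3\right) + 1\right) = 1 \left(\left(-2\right) \left(-3\right) + 1\right) = 1 \left(6 + 1\right) = 1 \cdot 7 = 7$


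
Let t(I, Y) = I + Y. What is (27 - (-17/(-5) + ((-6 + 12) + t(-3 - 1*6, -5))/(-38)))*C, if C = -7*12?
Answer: -186648/95 ≈ -1964.7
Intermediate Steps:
C = -84
(27 - (-17/(-5) + ((-6 + 12) + t(-3 - 1*6, -5))/(-38)))*C = (27 - (-17/(-5) + ((-6 + 12) + ((-3 - 1*6) - 5))/(-38)))*(-84) = (27 - (-17*(-⅕) + (6 + ((-3 - 6) - 5))*(-1/38)))*(-84) = (27 - (17/5 + (6 + (-9 - 5))*(-1/38)))*(-84) = (27 - (17/5 + (6 - 14)*(-1/38)))*(-84) = (27 - (17/5 - 8*(-1/38)))*(-84) = (27 - (17/5 + 4/19))*(-84) = (27 - 1*343/95)*(-84) = (27 - 343/95)*(-84) = (2222/95)*(-84) = -186648/95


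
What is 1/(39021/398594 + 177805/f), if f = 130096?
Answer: 25927742512/37974241093 ≈ 0.68277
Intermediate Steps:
1/(39021/398594 + 177805/f) = 1/(39021/398594 + 177805/130096) = 1/(37974241093/25927742512) = 25927742512/37974241093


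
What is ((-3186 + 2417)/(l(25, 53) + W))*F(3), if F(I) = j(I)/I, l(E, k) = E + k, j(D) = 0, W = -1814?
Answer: 0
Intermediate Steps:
F(I) = 0 (F(I) = 0/I = 0)
((-3186 + 2417)/(l(25, 53) + W))*F(3) = ((-3186 + 2417)/((25 + 53) - 1814))*0 = -769/(78 - 1814)*0 = -769/(-1736)*0 = -769*(-1/1736)*0 = (769/1736)*0 = 0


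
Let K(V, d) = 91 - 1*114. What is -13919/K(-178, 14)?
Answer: 13919/23 ≈ 605.17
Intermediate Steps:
K(V, d) = -23 (K(V, d) = 91 - 114 = -23)
-13919/K(-178, 14) = -13919/(-23) = -13919*(-1/23) = 13919/23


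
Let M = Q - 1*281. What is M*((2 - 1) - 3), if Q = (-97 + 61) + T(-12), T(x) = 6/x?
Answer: 635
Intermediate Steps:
Q = -73/2 (Q = (-97 + 61) + 6/(-12) = -36 + 6*(-1/12) = -36 - ½ = -73/2 ≈ -36.500)
M = -635/2 (M = -73/2 - 1*281 = -73/2 - 281 = -635/2 ≈ -317.50)
M*((2 - 1) - 3) = -635*((2 - 1) - 3)/2 = -635*(1 - 3)/2 = -635/2*(-2) = 635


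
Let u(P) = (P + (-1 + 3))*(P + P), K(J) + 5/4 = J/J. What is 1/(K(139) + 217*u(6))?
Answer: 4/83327 ≈ 4.8004e-5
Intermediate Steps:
K(J) = -¼ (K(J) = -5/4 + J/J = -5/4 + 1 = -¼)
u(P) = 2*P*(2 + P) (u(P) = (P + 2)*(2*P) = (2 + P)*(2*P) = 2*P*(2 + P))
1/(K(139) + 217*u(6)) = 1/(-¼ + 217*(2*6*(2 + 6))) = 1/(-¼ + 217*(2*6*8)) = 1/(-¼ + 217*96) = 1/(-¼ + 20832) = 1/(83327/4) = 4/83327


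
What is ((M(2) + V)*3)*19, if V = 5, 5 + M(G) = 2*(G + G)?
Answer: 456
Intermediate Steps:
M(G) = -5 + 4*G (M(G) = -5 + 2*(G + G) = -5 + 2*(2*G) = -5 + 4*G)
((M(2) + V)*3)*19 = (((-5 + 4*2) + 5)*3)*19 = (((-5 + 8) + 5)*3)*19 = ((3 + 5)*3)*19 = (8*3)*19 = 24*19 = 456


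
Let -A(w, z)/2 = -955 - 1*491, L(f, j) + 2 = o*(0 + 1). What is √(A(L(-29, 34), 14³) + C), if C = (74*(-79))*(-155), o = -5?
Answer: √909022 ≈ 953.43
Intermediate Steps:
L(f, j) = -7 (L(f, j) = -2 - 5*(0 + 1) = -2 - 5*1 = -2 - 5 = -7)
A(w, z) = 2892 (A(w, z) = -2*(-955 - 1*491) = -2*(-955 - 491) = -2*(-1446) = 2892)
C = 906130 (C = -5846*(-155) = 906130)
√(A(L(-29, 34), 14³) + C) = √(2892 + 906130) = √909022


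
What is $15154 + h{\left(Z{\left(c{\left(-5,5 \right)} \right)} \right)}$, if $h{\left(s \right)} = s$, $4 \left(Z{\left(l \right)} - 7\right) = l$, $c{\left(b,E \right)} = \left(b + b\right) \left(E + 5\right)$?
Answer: $15136$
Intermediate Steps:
$c{\left(b,E \right)} = 2 b \left(5 + E\right)$
$Z{\left(l \right)} = 7 + \frac{l}{4}$
$15154 + h{\left(Z{\left(c{\left(-5,5 \right)} \right)} \right)} = 15154 + \left(7 + \frac{2 \left(-5\right) \left(5 + 5\right)}{4}\right) = 15154 + \left(7 + \frac{2 \left(-5\right) 10}{4}\right) = 15154 + \left(7 + \frac{1}{4} \left(-100\right)\right) = 15154 + \left(7 - 25\right) = 15154 - 18 = 15136$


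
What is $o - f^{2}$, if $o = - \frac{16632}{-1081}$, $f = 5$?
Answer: $- \frac{10393}{1081} \approx -9.6142$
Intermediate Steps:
$o = \frac{16632}{1081}$ ($o = \left(-16632\right) \left(- \frac{1}{1081}\right) = \frac{16632}{1081} \approx 15.386$)
$o - f^{2} = \frac{16632}{1081} - 5^{2} = \frac{16632}{1081} - 25 = - \frac{10393}{1081}$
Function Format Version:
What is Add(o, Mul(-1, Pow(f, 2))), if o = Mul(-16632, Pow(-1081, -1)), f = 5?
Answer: Rational(-10393, 1081) ≈ -9.6142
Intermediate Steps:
o = Rational(16632, 1081) (o = Mul(-16632, Rational(-1, 1081)) = Rational(16632, 1081) ≈ 15.386)
Add(o, Mul(-1, Pow(f, 2))) = Add(Rational(16632, 1081), Mul(-1, Pow(5, 2))) = Add(Rational(16632, 1081), Mul(-1, 25)) = Add(Rational(16632, 1081), -25) = Rational(-10393, 1081)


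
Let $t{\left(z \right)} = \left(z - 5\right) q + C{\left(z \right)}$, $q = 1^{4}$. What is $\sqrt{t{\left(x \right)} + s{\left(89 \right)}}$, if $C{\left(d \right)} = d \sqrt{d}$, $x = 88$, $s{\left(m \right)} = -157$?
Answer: $\sqrt{-74 + 176 \sqrt{22}} \approx 27.414$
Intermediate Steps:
$q = 1$
$C{\left(d \right)} = d^{\frac{3}{2}}$
$t{\left(z \right)} = -5 + z + z^{\frac{3}{2}}$ ($t{\left(z \right)} = \left(z - 5\right) 1 + z^{\frac{3}{2}} = \left(-5 + z\right) 1 + z^{\frac{3}{2}} = \left(-5 + z\right) + z^{\frac{3}{2}} = -5 + z + z^{\frac{3}{2}}$)
$\sqrt{t{\left(x \right)} + s{\left(89 \right)}} = \sqrt{\left(-5 + 88 + 88^{\frac{3}{2}}\right) - 157} = \sqrt{\left(-5 + 88 + 176 \sqrt{22}\right) - 157} = \sqrt{\left(83 + 176 \sqrt{22}\right) - 157} = \sqrt{-74 + 176 \sqrt{22}}$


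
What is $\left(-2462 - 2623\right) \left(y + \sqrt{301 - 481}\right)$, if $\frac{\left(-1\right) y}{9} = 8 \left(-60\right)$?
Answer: $-21967200 - 30510 i \sqrt{5} \approx -2.1967 \cdot 10^{7} - 68222.0 i$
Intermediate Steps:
$y = 4320$ ($y = - 9 \cdot 8 \left(-60\right) = \left(-9\right) \left(-480\right) = 4320$)
$\left(-2462 - 2623\right) \left(y + \sqrt{301 - 481}\right) = \left(-2462 - 2623\right) \left(4320 + \sqrt{301 - 481}\right) = - 5085 \left(4320 + \sqrt{-180}\right) = - 5085 \left(4320 + 6 i \sqrt{5}\right) = -21967200 - 30510 i \sqrt{5}$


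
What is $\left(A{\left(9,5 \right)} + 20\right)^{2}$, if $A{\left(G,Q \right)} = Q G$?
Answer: $4225$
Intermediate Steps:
$A{\left(G,Q \right)} = G Q$
$\left(A{\left(9,5 \right)} + 20\right)^{2} = \left(9 \cdot 5 + 20\right)^{2} = \left(45 + 20\right)^{2} = 65^{2} = 4225$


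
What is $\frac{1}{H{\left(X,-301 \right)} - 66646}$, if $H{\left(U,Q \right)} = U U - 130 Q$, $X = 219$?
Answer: $\frac{1}{20445} \approx 4.8912 \cdot 10^{-5}$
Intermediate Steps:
$H{\left(U,Q \right)} = U^{2} - 130 Q$
$\frac{1}{H{\left(X,-301 \right)} - 66646} = \frac{1}{\left(219^{2} - -39130\right) - 66646} = \frac{1}{\left(47961 + 39130\right) - 66646} = \frac{1}{87091 - 66646} = \frac{1}{20445}$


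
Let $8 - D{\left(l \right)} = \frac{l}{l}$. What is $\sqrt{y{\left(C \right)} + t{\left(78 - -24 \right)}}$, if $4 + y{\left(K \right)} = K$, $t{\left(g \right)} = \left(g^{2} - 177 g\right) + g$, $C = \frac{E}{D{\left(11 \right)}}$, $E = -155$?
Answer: $\frac{3 i \sqrt{41237}}{7} \approx 87.03 i$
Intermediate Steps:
$D{\left(l \right)} = 7$ ($D{\left(l \right)} = 8 - \frac{l}{l} = 8 - 1 = 7$)
$C = - \frac{155}{7} \approx -22.143$
$t{\left(g \right)} = g^{2} - 176 g$
$y{\left(K \right)} = -4 + K$
$\sqrt{y{\left(C \right)} + t{\left(78 - -24 \right)}} = \sqrt{\left(-4 - \frac{155}{7}\right) + \left(78 - -24\right) \left(-176 + \left(78 - -24\right)\right)} = \sqrt{- \frac{183}{7} + \left(78 + 24\right) \left(-176 + \left(78 + 24\right)\right)} = \sqrt{- \frac{183}{7} + 102 \left(-176 + 102\right)} = \sqrt{- \frac{183}{7} + 102 \left(-74\right)} = \sqrt{- \frac{183}{7} - 7548} = \sqrt{- \frac{53019}{7}} = \frac{3 i \sqrt{41237}}{7}$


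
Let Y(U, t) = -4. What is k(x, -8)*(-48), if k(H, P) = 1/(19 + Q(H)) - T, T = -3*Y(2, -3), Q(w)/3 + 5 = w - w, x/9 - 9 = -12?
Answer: 564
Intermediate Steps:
x = -27 (x = 81 + 9*(-12) = 81 - 108 = -27)
Q(w) = -15 (Q(w) = -15 + 3*(w - w) = -15 + 3*0 = -15 + 0 = -15)
T = 12 (T = -3*(-4) = 12)
k(H, P) = -47/4 (k(H, P) = 1/(19 - 15) - 1*12 = 1/4 - 12 = -47/4)
k(x, -8)*(-48) = -47/4*(-48) = 564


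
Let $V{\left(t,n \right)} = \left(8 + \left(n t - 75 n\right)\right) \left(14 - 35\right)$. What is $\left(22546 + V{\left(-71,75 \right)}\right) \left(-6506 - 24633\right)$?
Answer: $-7857241592$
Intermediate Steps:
$V{\left(t,n \right)} = -168 + 1575 n - 21 n t$ ($V{\left(t,n \right)} = \left(8 + \left(- 75 n + n t\right)\right) \left(-21\right) = \left(8 - 75 n + n t\right) \left(-21\right) = -168 + 1575 n - 21 n t$)
$\left(22546 + V{\left(-71,75 \right)}\right) \left(-6506 - 24633\right) = \left(22546 - \left(-117957 - 111825\right)\right) \left(-6506 - 24633\right) = \left(22546 + \left(-168 + 118125 + 111825\right)\right) \left(-31139\right) = \left(22546 + 229782\right) \left(-31139\right) = 252328 \left(-31139\right) = -7857241592$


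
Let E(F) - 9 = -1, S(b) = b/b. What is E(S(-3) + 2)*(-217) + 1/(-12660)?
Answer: -21977761/12660 ≈ -1736.0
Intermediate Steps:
S(b) = 1
E(F) = 8 (E(F) = 9 - 1 = 8)
E(S(-3) + 2)*(-217) + 1/(-12660) = 8*(-217) + 1/(-12660) = -1736 - 1/12660 = -21977761/12660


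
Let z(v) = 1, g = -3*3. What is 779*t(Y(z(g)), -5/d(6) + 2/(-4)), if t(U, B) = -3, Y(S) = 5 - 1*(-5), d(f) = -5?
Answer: -2337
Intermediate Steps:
g = -9
Y(S) = 10 (Y(S) = 5 + 5 = 10)
779*t(Y(z(g)), -5/d(6) + 2/(-4)) = 779*(-3) = -2337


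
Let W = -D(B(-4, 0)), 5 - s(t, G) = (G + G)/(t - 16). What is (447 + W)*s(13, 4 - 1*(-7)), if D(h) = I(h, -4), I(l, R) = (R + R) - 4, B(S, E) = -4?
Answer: 5661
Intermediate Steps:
s(t, G) = 5 - 2*G/(-16 + t) (s(t, G) = 5 - (G + G)/(t - 16) = 5 - 2*G/(-16 + t))
I(l, R) = -4 + 2*R (I(l, R) = 2*R - 4 = -4 + 2*R)
D(h) = -12 (D(h) = -4 + 2*(-4) = -4 - 8 = -12)
W = 12 (W = -1*(-12) = 12)
(447 + W)*s(13, 4 - 1*(-7)) = (447 + 12)*((-80 - 2*(4 - 1*(-7)) + 5*13)/(-16 + 13)) = 459*((-80 - 2*(4 + 7) + 65)/(-3)) = 459*(-(-80 - 2*11 + 65)/3) = 459*(-(-80 - 22 + 65)/3) = 459*(-⅓*(-37)) = 459*(37/3) = 5661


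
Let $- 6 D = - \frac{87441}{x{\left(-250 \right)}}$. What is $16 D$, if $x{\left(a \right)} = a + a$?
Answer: $- \frac{58294}{125} \approx -466.35$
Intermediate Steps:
$x{\left(a \right)} = 2 a$
$D = - \frac{29147}{1000}$ ($D = - \frac{\left(-87441\right) \frac{1}{2 \left(-250\right)}}{6} = - \frac{\left(-87441\right) \frac{1}{-500}}{6} = - \frac{\left(-87441\right) \left(- \frac{1}{500}\right)}{6} = \left(- \frac{1}{6}\right) \frac{87441}{500} = - \frac{29147}{1000} \approx -29.147$)
$16 D = 16 \left(- \frac{29147}{1000}\right) = - \frac{58294}{125}$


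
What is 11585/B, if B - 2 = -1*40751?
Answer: -11585/40749 ≈ -0.28430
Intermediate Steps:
B = -40749 (B = 2 - 1*40751 = 2 - 40751 = -40749)
11585/B = 11585/(-40749) = 11585*(-1/40749) = -11585/40749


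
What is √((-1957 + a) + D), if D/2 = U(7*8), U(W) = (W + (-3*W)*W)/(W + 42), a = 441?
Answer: 2*I*√20909/7 ≈ 41.314*I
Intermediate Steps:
U(W) = (W - 3*W²)/(42 + W)
D = -1336/7 (D = 2*((7*8)*(1 - 21*8)/(42 + 7*8)) = 2*(56*(1 - 3*56)/(42 + 56)) = 2*(56*(1 - 168)/98) = 2*(56*(1/98)*(-167)) = 2*(-668/7) = -1336/7 ≈ -190.86)
√((-1957 + a) + D) = √((-1957 + 441) - 1336/7) = √(-1516 - 1336/7) = √(-11948/7) = 2*I*√20909/7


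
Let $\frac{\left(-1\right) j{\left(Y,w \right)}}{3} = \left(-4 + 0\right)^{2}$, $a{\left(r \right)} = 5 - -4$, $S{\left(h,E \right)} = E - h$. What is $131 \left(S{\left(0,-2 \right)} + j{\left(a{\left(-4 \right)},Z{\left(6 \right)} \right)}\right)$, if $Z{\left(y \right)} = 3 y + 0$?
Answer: $-6550$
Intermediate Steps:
$Z{\left(y \right)} = 3 y$
$a{\left(r \right)} = 9$ ($a{\left(r \right)} = 5 + 4 = 9$)
$j{\left(Y,w \right)} = -48$ ($j{\left(Y,w \right)} = - 3 \left(-4 + 0\right)^{2} = - 3 \left(-4\right)^{2} = \left(-3\right) 16 = -48$)
$131 \left(S{\left(0,-2 \right)} + j{\left(a{\left(-4 \right)},Z{\left(6 \right)} \right)}\right) = 131 \left(\left(-2 - 0\right) - 48\right) = 131 \left(\left(-2 + 0\right) - 48\right) = 131 \left(-2 - 48\right) = 131 \left(-50\right) = -6550$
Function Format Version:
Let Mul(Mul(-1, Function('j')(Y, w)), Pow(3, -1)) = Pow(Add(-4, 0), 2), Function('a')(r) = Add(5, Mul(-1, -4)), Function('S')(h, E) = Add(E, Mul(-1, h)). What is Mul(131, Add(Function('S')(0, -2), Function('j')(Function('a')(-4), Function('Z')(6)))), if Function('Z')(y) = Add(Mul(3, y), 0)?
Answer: -6550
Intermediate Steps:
Function('Z')(y) = Mul(3, y)
Function('a')(r) = 9 (Function('a')(r) = Add(5, 4) = 9)
Function('j')(Y, w) = -48 (Function('j')(Y, w) = Mul(-3, Pow(Add(-4, 0), 2)) = Mul(-3, Pow(-4, 2)) = Mul(-3, 16) = -48)
Mul(131, Add(Function('S')(0, -2), Function('j')(Function('a')(-4), Function('Z')(6)))) = Mul(131, Add(Add(-2, Mul(-1, 0)), -48)) = Mul(131, Add(Add(-2, 0), -48)) = Mul(131, Add(-2, -48)) = Mul(131, -50) = -6550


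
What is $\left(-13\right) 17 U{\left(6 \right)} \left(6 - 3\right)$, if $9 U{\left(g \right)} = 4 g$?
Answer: $-1768$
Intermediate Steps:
$U{\left(g \right)} = \frac{4 g}{9}$
$\left(-13\right) 17 U{\left(6 \right)} \left(6 - 3\right) = \left(-13\right) 17 \cdot \frac{4}{9} \cdot 6 \left(6 - 3\right) = - 221 \cdot \frac{8}{3} \cdot 3 = \left(-221\right) 8 = -1768$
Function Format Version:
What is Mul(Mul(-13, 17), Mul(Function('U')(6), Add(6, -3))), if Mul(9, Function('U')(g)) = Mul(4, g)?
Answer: -1768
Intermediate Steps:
Function('U')(g) = Mul(Rational(4, 9), g) (Function('U')(g) = Mul(Rational(1, 9), Mul(4, g)) = Mul(Rational(4, 9), g))
Mul(Mul(-13, 17), Mul(Function('U')(6), Add(6, -3))) = Mul(Mul(-13, 17), Mul(Mul(Rational(4, 9), 6), Add(6, -3))) = Mul(-221, Mul(Rational(8, 3), 3)) = Mul(-221, 8) = -1768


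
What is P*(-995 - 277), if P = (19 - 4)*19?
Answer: -362520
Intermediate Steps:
P = 285 (P = 15*19 = 285)
P*(-995 - 277) = 285*(-995 - 277) = 285*(-1272) = -362520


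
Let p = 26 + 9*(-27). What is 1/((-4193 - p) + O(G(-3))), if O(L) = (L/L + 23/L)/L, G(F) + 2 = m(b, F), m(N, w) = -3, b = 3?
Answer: -25/99382 ≈ -0.00025155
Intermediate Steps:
G(F) = -5 (G(F) = -2 - 3 = -5)
p = -217 (p = 26 - 243 = -217)
O(L) = (1 + 23/L)/L
1/((-4193 - p) + O(G(-3))) = 1/((-4193 - 1*(-217)) + (23 - 5)/(-5)²) = 1/((-4193 + 217) + (1/25)*18) = 1/(-3976 + 18/25) = 1/(-99382/25) = -25/99382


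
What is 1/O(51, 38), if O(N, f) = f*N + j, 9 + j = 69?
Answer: 1/1998 ≈ 0.00050050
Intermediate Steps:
j = 60 (j = -9 + 69 = 60)
O(N, f) = 60 + N*f (O(N, f) = f*N + 60 = N*f + 60 = 60 + N*f)
1/O(51, 38) = 1/(60 + 51*38) = 1/(60 + 1938) = 1/1998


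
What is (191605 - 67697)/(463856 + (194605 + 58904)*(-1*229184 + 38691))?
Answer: -123908/48291226081 ≈ -2.5658e-6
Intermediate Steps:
(191605 - 67697)/(463856 + (194605 + 58904)*(-1*229184 + 38691)) = 123908/(463856 + 253509*(-229184 + 38691)) = 123908/(463856 + 253509*(-190493)) = 123908/(463856 - 48291689937) = 123908/(-48291226081) = 123908*(-1/48291226081) = -123908/48291226081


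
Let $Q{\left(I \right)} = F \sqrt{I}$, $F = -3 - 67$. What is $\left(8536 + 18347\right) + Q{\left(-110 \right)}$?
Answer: $26883 - 70 i \sqrt{110} \approx 26883.0 - 734.17 i$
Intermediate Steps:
$F = -70$
$Q{\left(I \right)} = - 70 \sqrt{I}$
$\left(8536 + 18347\right) + Q{\left(-110 \right)} = \left(8536 + 18347\right) - 70 \sqrt{-110} = 26883 - 70 i \sqrt{110}$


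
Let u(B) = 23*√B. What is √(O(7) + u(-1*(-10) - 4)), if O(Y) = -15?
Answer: √(-15 + 23*√6) ≈ 6.4295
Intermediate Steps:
√(O(7) + u(-1*(-10) - 4)) = √(-15 + 23*√(-1*(-10) - 4)) = √(-15 + 23*√(10 - 4)) = √(-15 + 23*√6)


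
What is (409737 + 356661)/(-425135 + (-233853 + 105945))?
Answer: -766398/553043 ≈ -1.3858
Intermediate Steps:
(409737 + 356661)/(-425135 + (-233853 + 105945)) = 766398/(-425135 - 127908) = 766398/(-553043) = 766398*(-1/553043) = -766398/553043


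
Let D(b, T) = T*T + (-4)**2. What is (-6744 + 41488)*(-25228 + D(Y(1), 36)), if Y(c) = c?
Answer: -830937504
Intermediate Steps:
D(b, T) = 16 + T**2 (D(b, T) = T**2 + 16 = 16 + T**2)
(-6744 + 41488)*(-25228 + D(Y(1), 36)) = (-6744 + 41488)*(-25228 + (16 + 36**2)) = 34744*(-25228 + (16 + 1296)) = 34744*(-25228 + 1312) = 34744*(-23916) = -830937504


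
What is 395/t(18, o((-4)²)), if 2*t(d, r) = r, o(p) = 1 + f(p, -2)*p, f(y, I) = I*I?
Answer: 158/13 ≈ 12.154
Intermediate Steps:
f(y, I) = I²
o(p) = 1 + 4*p (o(p) = 1 + (-2)²*p = 1 + 4*p)
t(d, r) = r/2
395/t(18, o((-4)²)) = 395/(((1 + 4*(-4)²)/2)) = 395/(((1 + 4*16)/2)) = 395/(((1 + 64)/2)) = 395/(((½)*65)) = 395/(65/2) = 395*(2/65) = 158/13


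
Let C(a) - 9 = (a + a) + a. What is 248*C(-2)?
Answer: 744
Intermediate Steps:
C(a) = 9 + 3*a (C(a) = 9 + ((a + a) + a) = 9 + (2*a + a) = 9 + 3*a)
248*C(-2) = 248*(9 + 3*(-2)) = 248*(9 - 6) = 248*3 = 744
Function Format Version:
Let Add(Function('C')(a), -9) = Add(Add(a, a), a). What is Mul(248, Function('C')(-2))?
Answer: 744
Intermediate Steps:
Function('C')(a) = Add(9, Mul(3, a)) (Function('C')(a) = Add(9, Add(Add(a, a), a)) = Add(9, Add(Mul(2, a), a)) = Add(9, Mul(3, a)))
Mul(248, Function('C')(-2)) = Mul(248, Add(9, Mul(3, -2))) = Mul(248, Add(9, -6)) = Mul(248, 3) = 744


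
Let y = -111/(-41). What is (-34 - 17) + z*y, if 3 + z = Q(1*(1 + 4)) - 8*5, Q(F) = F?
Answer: -6309/41 ≈ -153.88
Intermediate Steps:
z = -38 (z = -3 + (1*(1 + 4) - 8*5) = -3 + (1*5 - 1*40) = -3 + (5 - 40) = -3 - 35 = -38)
y = 111/41 (y = -111*(-1/41) = 111/41 ≈ 2.7073)
(-34 - 17) + z*y = (-34 - 17) - 38*111/41 = -51 - 4218/41 = -6309/41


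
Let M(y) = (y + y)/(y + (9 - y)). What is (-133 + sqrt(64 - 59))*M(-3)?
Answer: 266/3 - 2*sqrt(5)/3 ≈ 87.176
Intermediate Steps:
M(y) = 2*y/9 (M(y) = (2*y)/9 = (2*y)*(1/9) = 2*y/9)
(-133 + sqrt(64 - 59))*M(-3) = (-133 + sqrt(64 - 59))*((2/9)*(-3)) = (-133 + sqrt(5))*(-2/3) = 266/3 - 2*sqrt(5)/3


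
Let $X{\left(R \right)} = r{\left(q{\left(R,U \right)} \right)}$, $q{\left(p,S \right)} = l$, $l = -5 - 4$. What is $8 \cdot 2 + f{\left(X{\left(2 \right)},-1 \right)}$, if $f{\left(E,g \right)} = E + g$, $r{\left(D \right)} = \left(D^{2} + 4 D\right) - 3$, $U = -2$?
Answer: $57$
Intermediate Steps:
$l = -9$
$q{\left(p,S \right)} = -9$
$r{\left(D \right)} = -3 + D^{2} + 4 D$
$X{\left(R \right)} = 42$ ($X{\left(R \right)} = -3 + \left(-9\right)^{2} + 4 \left(-9\right) = -3 + 81 - 36 = 42$)
$8 \cdot 2 + f{\left(X{\left(2 \right)},-1 \right)} = 8 \cdot 2 + \left(42 - 1\right) = 16 + 41 = 57$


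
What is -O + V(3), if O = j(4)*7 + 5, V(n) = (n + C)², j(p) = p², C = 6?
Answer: -36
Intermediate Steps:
V(n) = (6 + n)² (V(n) = (n + 6)² = (6 + n)²)
O = 117 (O = 4²*7 + 5 = 16*7 + 5 = 112 + 5 = 117)
-O + V(3) = -1*117 + (6 + 3)² = -117 + 9² = -117 + 81 = -36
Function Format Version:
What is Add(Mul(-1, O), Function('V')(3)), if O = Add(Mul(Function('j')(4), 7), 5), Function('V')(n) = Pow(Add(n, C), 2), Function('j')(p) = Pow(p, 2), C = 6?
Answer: -36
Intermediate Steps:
Function('V')(n) = Pow(Add(6, n), 2) (Function('V')(n) = Pow(Add(n, 6), 2) = Pow(Add(6, n), 2))
O = 117 (O = Add(Mul(Pow(4, 2), 7), 5) = Add(Mul(16, 7), 5) = Add(112, 5) = 117)
Add(Mul(-1, O), Function('V')(3)) = Add(Mul(-1, 117), Pow(Add(6, 3), 2)) = Add(-117, Pow(9, 2)) = Add(-117, 81) = -36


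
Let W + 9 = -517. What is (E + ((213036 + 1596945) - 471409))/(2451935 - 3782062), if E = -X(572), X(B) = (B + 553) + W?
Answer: -1337973/1330127 ≈ -1.0059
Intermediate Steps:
W = -526 (W = -9 - 517 = -526)
X(B) = 27 + B (X(B) = (B + 553) - 526 = (553 + B) - 526 = 27 + B)
E = -599 (E = -(27 + 572) = -1*599 = -599)
(E + ((213036 + 1596945) - 471409))/(2451935 - 3782062) = (-599 + ((213036 + 1596945) - 471409))/(2451935 - 3782062) = (-599 + (1809981 - 471409))/(-1330127) = (-599 + 1338572)*(-1/1330127) = 1337973*(-1/1330127) = -1337973/1330127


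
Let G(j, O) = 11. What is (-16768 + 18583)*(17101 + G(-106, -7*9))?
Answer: 31058280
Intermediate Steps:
(-16768 + 18583)*(17101 + G(-106, -7*9)) = (-16768 + 18583)*(17101 + 11) = 1815*17112 = 31058280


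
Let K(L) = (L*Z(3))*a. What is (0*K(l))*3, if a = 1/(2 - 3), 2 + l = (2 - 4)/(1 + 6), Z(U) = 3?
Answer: 0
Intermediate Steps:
l = -16/7 (l = -2 + (2 - 4)/(1 + 6) = -2 - 2/7 = -16/7 ≈ -2.2857)
a = -1 (a = 1/(-1) = -1)
K(L) = -3*L (K(L) = (L*3)*(-1) = (3*L)*(-1) = -3*L)
(0*K(l))*3 = (0*(-3*(-16/7)))*3 = (0*(48/7))*3 = 0*3 = 0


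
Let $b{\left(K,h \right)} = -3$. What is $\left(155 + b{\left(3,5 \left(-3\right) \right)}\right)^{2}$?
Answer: $23104$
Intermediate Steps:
$\left(155 + b{\left(3,5 \left(-3\right) \right)}\right)^{2} = \left(155 - 3\right)^{2} = 152^{2} = 23104$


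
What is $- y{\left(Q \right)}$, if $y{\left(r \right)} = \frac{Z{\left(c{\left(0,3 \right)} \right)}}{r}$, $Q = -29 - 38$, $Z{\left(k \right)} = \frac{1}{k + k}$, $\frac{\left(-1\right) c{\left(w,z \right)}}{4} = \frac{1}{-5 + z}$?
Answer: $\frac{1}{268} \approx 0.0037313$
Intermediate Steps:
$c{\left(w,z \right)} = - \frac{4}{-5 + z}$
$Z{\left(k \right)} = \frac{1}{2 k}$
$Q = -67$ ($Q = -29 - 38 = -67$)
$y{\left(r \right)} = \frac{1}{4 r}$ ($y{\left(r \right)} = \frac{\frac{1}{2} \frac{1}{\left(-4\right) \frac{1}{-5 + 3}}}{r} = \frac{\frac{1}{2} \frac{1}{\left(-4\right) \frac{1}{-2}}}{r} = \frac{\frac{1}{2} \frac{1}{\left(-4\right) \left(- \frac{1}{2}\right)}}{r} = \frac{\frac{1}{2} \cdot \frac{1}{2}}{r} = \frac{1}{4 r}$)
$- y{\left(Q \right)} = - \frac{1}{4 \left(-67\right)} = - \frac{-1}{4 \cdot 67} = \left(-1\right) \left(- \frac{1}{268}\right) = \frac{1}{268}$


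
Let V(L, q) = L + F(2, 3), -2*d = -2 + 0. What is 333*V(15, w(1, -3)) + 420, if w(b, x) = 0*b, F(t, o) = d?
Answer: 5748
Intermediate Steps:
d = 1 (d = -(-2 + 0)/2 = -1/2*(-2) = 1)
F(t, o) = 1
w(b, x) = 0
V(L, q) = 1 + L (V(L, q) = L + 1 = 1 + L)
333*V(15, w(1, -3)) + 420 = 333*(1 + 15) + 420 = 333*16 + 420 = 5328 + 420 = 5748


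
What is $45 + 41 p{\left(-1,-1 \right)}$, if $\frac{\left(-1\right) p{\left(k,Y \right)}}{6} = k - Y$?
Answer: $45$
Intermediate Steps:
$p{\left(k,Y \right)} = - 6 k + 6 Y$ ($p{\left(k,Y \right)} = - 6 \left(k - Y\right) = - 6 k + 6 Y$)
$45 + 41 p{\left(-1,-1 \right)} = 45 + 41 \left(\left(-6\right) \left(-1\right) + 6 \left(-1\right)\right) = 45 + 41 \left(6 - 6\right) = 45 + 41 \cdot 0 = 45 + 0 = 45$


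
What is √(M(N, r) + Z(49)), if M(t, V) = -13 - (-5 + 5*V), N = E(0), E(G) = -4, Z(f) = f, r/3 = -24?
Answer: √401 ≈ 20.025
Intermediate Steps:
r = -72 (r = 3*(-24) = -72)
N = -4
M(t, V) = -8 - 5*V (M(t, V) = -13 + (5 - 5*V) = -8 - 5*V)
√(M(N, r) + Z(49)) = √((-8 - 5*(-72)) + 49) = √((-8 + 360) + 49) = √(352 + 49) = √401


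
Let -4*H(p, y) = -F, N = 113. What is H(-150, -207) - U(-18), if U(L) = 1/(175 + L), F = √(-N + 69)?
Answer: -1/157 + I*√11/2 ≈ -0.0063694 + 1.6583*I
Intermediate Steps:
F = 2*I*√11 (F = √(-1*113 + 69) = √(-113 + 69) = √(-44) = 2*I*√11 ≈ 6.6332*I)
H(p, y) = I*√11/2 (H(p, y) = -(-1)*2*I*√11/4 = -(-1)*I*√11/2 = I*√11/2)
H(-150, -207) - U(-18) = I*√11/2 - 1/(175 - 18) = I*√11/2 - 1/157 = -1/157 + I*√11/2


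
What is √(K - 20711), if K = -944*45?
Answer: I*√63191 ≈ 251.38*I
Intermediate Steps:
K = -42480
√(K - 20711) = √(-42480 - 20711) = √(-63191) = I*√63191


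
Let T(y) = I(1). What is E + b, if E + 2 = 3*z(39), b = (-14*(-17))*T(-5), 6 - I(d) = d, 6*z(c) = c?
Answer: 2415/2 ≈ 1207.5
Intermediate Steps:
z(c) = c/6
I(d) = 6 - d
T(y) = 5 (T(y) = 6 - 1*1 = 6 - 1 = 5)
b = 1190 (b = -14*(-17)*5 = 238*5 = 1190)
E = 35/2 (E = -2 + 3*((1/6)*39) = -2 + 3*(13/2) = -2 + 39/2 = 35/2 ≈ 17.500)
E + b = 35/2 + 1190 = 2415/2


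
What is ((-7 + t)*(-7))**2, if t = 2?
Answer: 1225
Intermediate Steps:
((-7 + t)*(-7))**2 = ((-7 + 2)*(-7))**2 = (-5*(-7))**2 = 35**2 = 1225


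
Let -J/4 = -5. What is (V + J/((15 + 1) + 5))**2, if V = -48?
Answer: 976144/441 ≈ 2213.5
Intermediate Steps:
J = 20 (J = -4*(-5) = 20)
(V + J/((15 + 1) + 5))**2 = (-48 + 20/((15 + 1) + 5))**2 = (-48 + 20/(16 + 5))**2 = (-48 + 20/21)**2 = (-988/21)**2 = 976144/441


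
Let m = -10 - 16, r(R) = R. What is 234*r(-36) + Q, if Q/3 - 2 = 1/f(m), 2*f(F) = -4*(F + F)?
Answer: -875469/104 ≈ -8418.0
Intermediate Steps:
m = -26
f(F) = -4*F (f(F) = (-4*(F + F))/2 = (-8*F)/2 = -4*F)
Q = 627/104 (Q = 6 + 3/((-4*(-26))) = 6 + 3/104 = 627/104 ≈ 6.0288)
234*r(-36) + Q = 234*(-36) + 627/104 = -8424 + 627/104 = -875469/104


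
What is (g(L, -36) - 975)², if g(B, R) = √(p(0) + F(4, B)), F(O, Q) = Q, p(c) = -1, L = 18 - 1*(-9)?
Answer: (975 - √26)² ≈ 9.4071e+5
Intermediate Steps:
L = 27 (L = 18 + 9 = 27)
g(B, R) = √(-1 + B)
(g(L, -36) - 975)² = (√(-1 + 27) - 975)² = (√26 - 975)² = (-975 + √26)²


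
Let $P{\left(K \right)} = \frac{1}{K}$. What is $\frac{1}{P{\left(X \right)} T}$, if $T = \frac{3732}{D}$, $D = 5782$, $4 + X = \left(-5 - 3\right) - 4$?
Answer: $- \frac{23128}{933} \approx -24.789$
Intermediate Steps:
$X = -16$ ($X = -4 - 12 = -16$)
$T = \frac{1866}{2891}$ ($T = \frac{3732}{5782} = 3732 \cdot \frac{1}{5782} = \frac{1866}{2891} \approx 0.64545$)
$\frac{1}{P{\left(X \right)} T} = \frac{1}{\frac{1}{-16} \cdot \frac{1866}{2891}} = \frac{1}{\left(- \frac{1}{16}\right) \frac{1866}{2891}} = \frac{1}{- \frac{933}{23128}} = - \frac{23128}{933}$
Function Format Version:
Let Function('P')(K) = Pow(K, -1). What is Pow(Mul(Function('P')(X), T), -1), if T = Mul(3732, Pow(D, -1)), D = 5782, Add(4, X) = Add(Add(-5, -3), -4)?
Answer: Rational(-23128, 933) ≈ -24.789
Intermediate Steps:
X = -16 (X = Add(-4, Add(Add(-5, -3), -4)) = Add(-4, Add(-8, -4)) = Add(-4, -12) = -16)
T = Rational(1866, 2891) (T = Mul(3732, Pow(5782, -1)) = Mul(3732, Rational(1, 5782)) = Rational(1866, 2891) ≈ 0.64545)
Pow(Mul(Function('P')(X), T), -1) = Pow(Mul(Pow(-16, -1), Rational(1866, 2891)), -1) = Pow(Mul(Rational(-1, 16), Rational(1866, 2891)), -1) = Pow(Rational(-933, 23128), -1) = Rational(-23128, 933)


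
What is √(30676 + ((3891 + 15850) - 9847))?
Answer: √40570 ≈ 201.42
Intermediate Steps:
√(30676 + ((3891 + 15850) - 9847)) = √(30676 + (19741 - 9847)) = √(30676 + 9894) = √40570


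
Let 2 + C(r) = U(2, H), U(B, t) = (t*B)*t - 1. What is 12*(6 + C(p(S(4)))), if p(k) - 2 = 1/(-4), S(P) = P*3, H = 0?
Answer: 36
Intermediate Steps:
S(P) = 3*P
p(k) = 7/4 (p(k) = 2 + 1/(-4) = 2 - 1/4 = 7/4)
U(B, t) = -1 + B*t**2 (U(B, t) = (B*t)*t - 1 = B*t**2 - 1 = -1 + B*t**2)
C(r) = -3 (C(r) = -2 + (-1 + 2*0**2) = -2 + (-1 + 2*0) = -2 + (-1 + 0) = -2 - 1 = -3)
12*(6 + C(p(S(4)))) = 12*(6 - 3) = 12*3 = 36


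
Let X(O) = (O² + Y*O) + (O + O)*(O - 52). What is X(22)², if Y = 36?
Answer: 1936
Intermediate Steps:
X(O) = O² + 36*O + 2*O*(-52 + O) (X(O) = (O² + 36*O) + (O + O)*(O - 52) = (O² + 36*O) + (2*O)*(-52 + O) = (O² + 36*O) + 2*O*(-52 + O) = O² + 36*O + 2*O*(-52 + O))
X(22)² = (22*(-68 + 3*22))² = (22*(-68 + 66))² = (22*(-2))² = (-44)² = 1936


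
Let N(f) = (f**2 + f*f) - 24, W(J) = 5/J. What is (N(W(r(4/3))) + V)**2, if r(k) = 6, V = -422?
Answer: 64048009/324 ≈ 1.9768e+5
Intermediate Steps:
N(f) = -24 + 2*f**2 (N(f) = (f**2 + f**2) - 24 = 2*f**2 - 24 = -24 + 2*f**2)
(N(W(r(4/3))) + V)**2 = ((-24 + 2*(5/6)**2) - 422)**2 = ((-24 + 2*(25/36)) - 422)**2 = ((-24 + 25/18) - 422)**2 = (-407/18 - 422)**2 = (-8003/18)**2 = 64048009/324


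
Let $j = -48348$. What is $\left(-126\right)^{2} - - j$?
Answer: $-32472$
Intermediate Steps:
$\left(-126\right)^{2} - - j = \left(-126\right)^{2} - \left(-1\right) \left(-48348\right) = 15876 - 48348 = -32472$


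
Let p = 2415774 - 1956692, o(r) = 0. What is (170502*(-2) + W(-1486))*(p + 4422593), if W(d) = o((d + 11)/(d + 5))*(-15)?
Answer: -1664670701700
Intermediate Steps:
W(d) = 0 (W(d) = 0*(-15) = 0)
p = 459082
(170502*(-2) + W(-1486))*(p + 4422593) = (170502*(-2) + 0)*(459082 + 4422593) = (-341004 + 0)*4881675 = -341004*4881675 = -1664670701700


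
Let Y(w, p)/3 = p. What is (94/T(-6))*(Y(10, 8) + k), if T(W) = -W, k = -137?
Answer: -5311/3 ≈ -1770.3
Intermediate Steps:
Y(w, p) = 3*p
(94/T(-6))*(Y(10, 8) + k) = (94/((-1*(-6))))*(3*8 - 137) = (94/6)*(24 - 137) = (94*(1/6))*(-113) = (47/3)*(-113) = -5311/3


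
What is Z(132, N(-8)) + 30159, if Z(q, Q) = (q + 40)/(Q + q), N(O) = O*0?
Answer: 995290/33 ≈ 30160.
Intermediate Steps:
N(O) = 0
Z(q, Q) = (40 + q)/(Q + q)
Z(132, N(-8)) + 30159 = (40 + 132)/(0 + 132) + 30159 = 172/132 + 30159 = (1/132)*172 + 30159 = 43/33 + 30159 = 995290/33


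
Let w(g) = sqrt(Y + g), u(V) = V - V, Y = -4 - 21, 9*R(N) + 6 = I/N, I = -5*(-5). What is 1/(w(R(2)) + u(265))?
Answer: -3*I*sqrt(874)/437 ≈ -0.20295*I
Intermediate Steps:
I = 25
R(N) = -2/3 + 25/(9*N) (R(N) = -2/3 + (25/N)/9 = -2/3 + 25/(9*N))
Y = -25
u(V) = 0
w(g) = sqrt(-25 + g)
1/(w(R(2)) + u(265)) = 1/(sqrt(-25 + (1/9)*(25 - 6*2)/2) + 0) = 1/(sqrt(-25 + (1/9)*(1/2)*(25 - 12)) + 0) = 1/(sqrt(-25 + (1/9)*(1/2)*13) + 0) = 1/(sqrt(-25 + 13/18) + 0) = 1/(sqrt(-437/18) + 0) = 1/(I*sqrt(874)/6 + 0) = 1/(I*sqrt(874)/6) = -3*I*sqrt(874)/437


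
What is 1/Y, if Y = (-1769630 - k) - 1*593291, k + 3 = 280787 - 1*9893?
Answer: -1/2633812 ≈ -3.7968e-7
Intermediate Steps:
k = 270891 (k = -3 + (280787 - 1*9893) = -3 + (280787 - 9893) = -3 + 270894 = 270891)
Y = -2633812 (Y = (-1769630 - 1*270891) - 1*593291 = (-1769630 - 270891) - 593291 = -2040521 - 593291 = -2633812)
1/Y = 1/(-2633812) = -1/2633812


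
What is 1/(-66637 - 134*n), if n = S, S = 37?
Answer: -1/71595 ≈ -1.3967e-5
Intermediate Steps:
n = 37
1/(-66637 - 134*n) = 1/(-66637 - 134*37) = 1/(-66637 - 4958) = 1/(-71595) = -1/71595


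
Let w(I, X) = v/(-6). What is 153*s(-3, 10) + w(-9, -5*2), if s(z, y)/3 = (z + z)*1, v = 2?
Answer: -8263/3 ≈ -2754.3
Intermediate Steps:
s(z, y) = 6*z (s(z, y) = 3*((z + z)*1) = 3*((2*z)*1) = 3*(2*z) = 6*z)
w(I, X) = -1/3 (w(I, X) = 2/(-6) = 2*(-1/6) = -1/3)
153*s(-3, 10) + w(-9, -5*2) = 153*(6*(-3)) - 1/3 = 153*(-18) - 1/3 = -2754 - 1/3 = -8263/3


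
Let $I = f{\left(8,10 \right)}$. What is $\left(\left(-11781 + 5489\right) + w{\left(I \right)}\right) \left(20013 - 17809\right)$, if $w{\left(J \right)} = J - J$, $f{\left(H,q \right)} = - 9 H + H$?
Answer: $-13867568$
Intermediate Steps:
$f{\left(H,q \right)} = - 8 H$
$I = -64$ ($I = \left(-8\right) 8 = -64$)
$w{\left(J \right)} = 0$
$\left(\left(-11781 + 5489\right) + w{\left(I \right)}\right) \left(20013 - 17809\right) = \left(\left(-11781 + 5489\right) + 0\right) \left(20013 - 17809\right) = \left(-6292 + 0\right) 2204 = \left(-6292\right) 2204 = -13867568$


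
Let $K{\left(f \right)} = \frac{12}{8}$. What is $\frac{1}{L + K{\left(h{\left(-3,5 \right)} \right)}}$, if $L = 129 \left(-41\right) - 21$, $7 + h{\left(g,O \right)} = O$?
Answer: $- \frac{2}{10617} \approx -0.00018838$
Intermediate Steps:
$h{\left(g,O \right)} = -7 + O$
$K{\left(f \right)} = \frac{3}{2}$ ($K{\left(f \right)} = 12 \cdot \frac{1}{8} = \frac{3}{2}$)
$L = -5310$ ($L = -5289 - 21 = -5310$)
$\frac{1}{L + K{\left(h{\left(-3,5 \right)} \right)}} = \frac{1}{-5310 + \frac{3}{2}} = \frac{1}{- \frac{10617}{2}} = - \frac{2}{10617}$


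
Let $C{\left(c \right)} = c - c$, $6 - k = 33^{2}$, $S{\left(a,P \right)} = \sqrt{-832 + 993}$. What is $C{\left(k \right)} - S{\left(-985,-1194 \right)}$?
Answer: $- \sqrt{161} \approx -12.689$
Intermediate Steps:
$S{\left(a,P \right)} = \sqrt{161}$
$k = -1083$ ($k = 6 - 33^{2} = 6 - 1089 = -1083$)
$C{\left(c \right)} = 0$
$C{\left(k \right)} - S{\left(-985,-1194 \right)} = 0 - \sqrt{161} = - \sqrt{161}$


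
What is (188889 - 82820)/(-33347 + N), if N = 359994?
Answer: 106069/326647 ≈ 0.32472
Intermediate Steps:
(188889 - 82820)/(-33347 + N) = (188889 - 82820)/(-33347 + 359994) = 106069/326647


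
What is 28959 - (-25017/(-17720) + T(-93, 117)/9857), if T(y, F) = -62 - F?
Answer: 5057910431671/174666040 ≈ 28958.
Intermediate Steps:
28959 - (-25017/(-17720) + T(-93, 117)/9857) = 28959 - (-25017/(-17720) + (-62 - 1*117)/9857) = 28959 - (-25017*(-1/17720) + (-62 - 117)*(1/9857)) = 28959 - (25017/17720 - 179*1/9857) = 28959 - (25017/17720 - 179/9857) = 28959 - 1*243420689/174666040 = 28959 - 243420689/174666040 = 5057910431671/174666040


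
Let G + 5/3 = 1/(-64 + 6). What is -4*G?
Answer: 586/87 ≈ 6.7356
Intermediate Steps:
G = -293/174 (G = -5/3 + 1/(-64 + 6) = -5/3 + 1/(-58) = -5/3 - 1/58 = -293/174 ≈ -1.6839)
-4*G = -4*(-293/174) = 586/87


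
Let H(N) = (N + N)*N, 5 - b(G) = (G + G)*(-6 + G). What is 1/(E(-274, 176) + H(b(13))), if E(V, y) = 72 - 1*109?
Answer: 1/62621 ≈ 1.5969e-5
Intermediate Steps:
E(V, y) = -37 (E(V, y) = 72 - 109 = -37)
b(G) = 5 - 2*G*(-6 + G) (b(G) = 5 - (G + G)*(-6 + G) = 5 - 2*G*(-6 + G))
H(N) = 2*N² (H(N) = (2*N)*N = 2*N²)
1/(E(-274, 176) + H(b(13))) = 1/(-37 + 2*(5 - 2*13² + 12*13)²) = 1/(-37 + 2*(5 - 2*169 + 156)²) = 1/(-37 + 2*(5 - 338 + 156)²) = 1/(-37 + 2*(-177)²) = 1/(-37 + 2*31329) = 1/(-37 + 62658) = 1/62621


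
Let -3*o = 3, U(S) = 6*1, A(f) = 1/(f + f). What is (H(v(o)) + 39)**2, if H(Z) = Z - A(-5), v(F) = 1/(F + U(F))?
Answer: 154449/100 ≈ 1544.5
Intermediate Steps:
A(f) = 1/(2*f)
U(S) = 6
o = -1 (o = -1/3*3 = -1)
v(F) = 1/(6 + F) (v(F) = 1/(F + 6) = 1/(6 + F))
H(Z) = 1/10 + Z (H(Z) = Z - 1/(2*(-5)) = Z - (-1)/(2*5) = Z - 1*(-1/10) = Z + 1/10 = 1/10 + Z)
(H(v(o)) + 39)**2 = ((1/10 + 1/(6 - 1)) + 39)**2 = ((1/10 + 1/5) + 39)**2 = (3/10 + 39)**2 = (393/10)**2 = 154449/100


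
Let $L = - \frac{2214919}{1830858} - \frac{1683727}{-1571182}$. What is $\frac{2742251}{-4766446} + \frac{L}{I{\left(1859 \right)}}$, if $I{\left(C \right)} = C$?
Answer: $- \frac{3666602658204388848109}{6372285606879809920446} \approx -0.5754$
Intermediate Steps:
$L = - \frac{99343954123}{719152783539}$ ($L = \left(-2214919\right) \frac{1}{1830858} - - \frac{1683727}{1571182} = - \frac{2214919}{1830858} + \frac{1683727}{1571182} = - \frac{99343954123}{719152783539} \approx -0.13814$)
$\frac{2742251}{-4766446} + \frac{L}{I{\left(1859 \right)}} = \frac{2742251}{-4766446} - \frac{99343954123}{719152783539 \cdot 1859} = 2742251 \left(- \frac{1}{4766446}\right) - \frac{99343954123}{1336905024599001} = - \frac{2742251}{4766446} - \frac{99343954123}{1336905024599001} = - \frac{3666602658204388848109}{6372285606879809920446}$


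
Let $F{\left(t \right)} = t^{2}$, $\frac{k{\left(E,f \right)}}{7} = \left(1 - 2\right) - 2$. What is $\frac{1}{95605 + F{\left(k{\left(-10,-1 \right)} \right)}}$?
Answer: $\frac{1}{96046} \approx 1.0412 \cdot 10^{-5}$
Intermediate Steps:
$k{\left(E,f \right)} = -21$ ($k{\left(E,f \right)} = 7 \left(\left(1 - 2\right) - 2\right) = 7 \left(-1 - 2\right) = 7 \left(-3\right) = -21$)
$\frac{1}{95605 + F{\left(k{\left(-10,-1 \right)} \right)}} = \frac{1}{95605 + \left(-21\right)^{2}} = \frac{1}{95605 + 441} = \frac{1}{96046}$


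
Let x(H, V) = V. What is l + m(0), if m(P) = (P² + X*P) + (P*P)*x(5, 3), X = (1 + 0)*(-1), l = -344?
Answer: -344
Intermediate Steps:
X = -1 (X = 1*(-1) = -1)
m(P) = -P + 4*P² (m(P) = (P² - P) + (P*P)*3 = (P² - P) + P²*3 = (P² - P) + 3*P² = -P + 4*P²)
l + m(0) = -344 + 0*(-1 + 4*0) = -344 + 0*(-1 + 0) = -344 + 0*(-1) = -344 + 0 = -344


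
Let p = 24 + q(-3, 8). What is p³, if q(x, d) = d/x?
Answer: 262144/27 ≈ 9709.0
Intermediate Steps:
p = 64/3 (p = 24 + 8/(-3) = 24 + 8*(-⅓) = 24 - 8/3 = 64/3 ≈ 21.333)
p³ = (64/3)³ = 262144/27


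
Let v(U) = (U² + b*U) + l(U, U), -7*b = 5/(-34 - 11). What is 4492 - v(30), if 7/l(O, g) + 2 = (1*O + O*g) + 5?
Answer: 7818731/2177 ≈ 3591.5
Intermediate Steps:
l(O, g) = 7/(3 + O + O*g) (l(O, g) = 7/(-2 + ((1*O + O*g) + 5)) = 7/(-2 + ((O + O*g) + 5)) = 7/(-2 + (5 + O + O*g)) = 7/(3 + O + O*g))
b = 1/63 (b = -5/(7*(-34 - 11)) = -5/(7*(-45)) = -5*(-1)/(7*45) = -⅐*(-⅑) = 1/63 ≈ 0.015873)
v(U) = U² + 7/(3 + U + U²) + U/63 (v(U) = (U² + U/63) + 7/(3 + U + U*U) = (U² + U/63) + 7/(3 + U + U²) = U² + 7/(3 + U + U²) + U/63)
4492 - v(30) = 4492 - (7 + (1/63)*30*(1 + 63*30)*(3 + 30 + 30²))/(3 + 30 + 30²) = 4492 - (7 + (1/63)*30*(1 + 1890)*(3 + 30 + 900))/(3 + 30 + 900) = 4492 - (7 + (1/63)*30*1891*933)/933 = 4492 - (7 + 5881010/7)/933 = 4492 - 5881059/(933*7) = 4492 - 1*1960353/2177 = 4492 - 1960353/2177 = 7818731/2177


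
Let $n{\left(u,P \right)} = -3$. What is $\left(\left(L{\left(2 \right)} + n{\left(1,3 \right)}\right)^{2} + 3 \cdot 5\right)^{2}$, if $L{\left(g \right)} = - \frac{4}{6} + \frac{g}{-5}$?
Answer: $\frac{50353216}{50625} \approx 994.63$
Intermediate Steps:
$L{\left(g \right)} = - \frac{2}{3} - \frac{g}{5}$ ($L{\left(g \right)} = \left(-4\right) \frac{1}{6} + g \left(- \frac{1}{5}\right) = - \frac{2}{3} - \frac{g}{5}$)
$\left(\left(L{\left(2 \right)} + n{\left(1,3 \right)}\right)^{2} + 3 \cdot 5\right)^{2} = \left(\left(\left(- \frac{2}{3} - \frac{2}{5}\right) - 3\right)^{2} + 3 \cdot 5\right)^{2} = \left(\left(\left(- \frac{2}{3} - \frac{2}{5}\right) - 3\right)^{2} + 15\right)^{2} = \left(\left(- \frac{16}{15} - 3\right)^{2} + 15\right)^{2} = \left(\left(- \frac{61}{15}\right)^{2} + 15\right)^{2} = \left(\frac{3721}{225} + 15\right)^{2} = \left(\frac{7096}{225}\right)^{2} = \frac{50353216}{50625}$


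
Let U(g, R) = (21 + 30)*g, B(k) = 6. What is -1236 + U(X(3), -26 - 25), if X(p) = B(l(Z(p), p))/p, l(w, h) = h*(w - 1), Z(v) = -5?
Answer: -1134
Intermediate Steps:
l(w, h) = h*(-1 + w)
X(p) = 6/p
U(g, R) = 51*g
-1236 + U(X(3), -26 - 25) = -1236 + 51*(6/3) = -1236 + 51*(6*(1/3)) = -1236 + 51*2 = -1236 + 102 = -1134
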